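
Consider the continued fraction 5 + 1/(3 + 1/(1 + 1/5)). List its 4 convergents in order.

5/1, 16/3, 21/4, 121/23

Using the convergent recurrence p_i = a_i*p_{i-1} + p_{i-2}, q_i = a_i*q_{i-1} + q_{i-2} with p_{-2}=0, p_{-1}=1, q_{-2}=1, q_{-1}=0:
  i=0: a_0=5, p_0 = 5*1 + 0 = 5, q_0 = 5*0 + 1 = 1.
  i=1: a_1=3, p_1 = 3*5 + 1 = 16, q_1 = 3*1 + 0 = 3.
  i=2: a_2=1, p_2 = 1*16 + 5 = 21, q_2 = 1*3 + 1 = 4.
  i=3: a_3=5, p_3 = 5*21 + 16 = 121, q_3 = 5*4 + 3 = 23.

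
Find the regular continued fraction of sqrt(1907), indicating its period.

Write x_i = (sqrt(1907) + m_i)/d_i with (m_0, d_0) = (0, 1). a_0 = floor(sqrt(1907)) = 43, since 43^2 = 1849 <= 1907 < 1936 = 44^2.
Iterate m_{i+1} = d_i*a_i - m_i, d_{i+1} = (1907 - m_{i+1}^2)/d_i, a_{i+1} = floor((a_0 + m_{i+1})/d_{i+1}):
  m_1 = 1*43 - 0 = 43, d_1 = (1907 - 43^2)/1 = 58/1 = 58, a_1 = floor((43 + 43)/58) = 1.
  m_2 = 58*1 - 43 = 15, d_2 = (1907 - 15^2)/58 = 1682/58 = 29, a_2 = floor((43 + 15)/29) = 2.
  m_3 = 29*2 - 15 = 43, d_3 = (1907 - 43^2)/29 = 58/29 = 2, a_3 = floor((43 + 43)/2) = 43.
  m_4 = 2*43 - 43 = 43, d_4 = (1907 - 43^2)/2 = 58/2 = 29, a_4 = floor((43 + 43)/29) = 2.
  m_5 = 29*2 - 43 = 15, d_5 = (1907 - 15^2)/29 = 1682/29 = 58, a_5 = floor((43 + 15)/58) = 1.
  m_6 = 58*1 - 15 = 43, d_6 = (1907 - 43^2)/58 = 58/58 = 1, a_6 = floor((43 + 43)/1) = 86.
  m_7 = 1*86 - 43 = 43, d_7 = (1907 - 43^2)/1 = 58/1 = 58: (m_7, d_7) = (m_1, d_1) = (43, 58), so from here the quotients repeat a_1, ..., a_6; the period length is 6.
Hence the expansion of sqrt(1907) is a_0 = 43 followed by the repeating block 1, 2, 43, 2, 1, 86 (period 6).

[43; (1, 2, 43, 2, 1, 86)]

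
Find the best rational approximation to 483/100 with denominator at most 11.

29/6

Expand x = 483/100 as a continued fraction with the Euclidean algorithm:
  483 = 4*100 + 83, so a_0 = 4.
  100 = 1*83 + 17, so a_1 = 1.
  83 = 4*17 + 15, so a_2 = 4.
  17 = 1*15 + 2, so a_3 = 1.
  15 = 7*2 + 1, so a_4 = 7.
  2 = 2*1 + 0, so a_5 = 2.
so x = [4; 1, 4, 1, 7, 2].
Convergents (p_i = a_i*p_{i-1} + p_{i-2}, q_i = a_i*q_{i-1} + q_{i-2} with p_{-2}=0, p_{-1}=1, q_{-2}=1, q_{-1}=0), until the denominator exceeds 11:
  i=0: a_0=4, p_0 = 4*1 + 0 = 4, q_0 = 4*0 + 1 = 1.
  i=1: a_1=1, p_1 = 1*4 + 1 = 5, q_1 = 1*1 + 0 = 1.
  i=2: a_2=4, p_2 = 4*5 + 4 = 24, q_2 = 4*1 + 1 = 5.
  i=3: a_3=1, p_3 = 1*24 + 5 = 29, q_3 = 1*5 + 1 = 6.
  i=4: a_4=7, p_4 = 7*29 + 24 = 227, q_4 = 7*6 + 5 = 47.
q_4 = 47 > 11, so the last convergent with denominator <= 11 is p_3/q_3 = 29/6.
The closest fraction with denominator <= 11 is either p_3/q_3 or the intermediate fraction (k*p_3 + p_2)/(k*q_3 + q_2) with the largest k >= 1 whose denominator stays <= 11; these approach x as k grows, and every other convergent or intermediate fraction in range is farther away.
Largest k: floor((11 - q_2)/q_3) = floor((11 - 5)/6) = 1.
That gives (1*29 + 24)/(1*6 + 5) = 53/11.
Compare the errors: |x - 29/6| = |483*6 - 29*100|/(100*6) = 2/600, and |x - 53/11| = |483*11 - 53*100|/(100*11) = 13/1100.
Cross-multiplying, 2*1100 = 2200 < 7800 = 13*600, so 2/600 is smaller: the convergent 29/6 is closer to x than 53/11.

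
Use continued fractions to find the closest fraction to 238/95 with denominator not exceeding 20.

Expand x = 238/95 as a continued fraction with the Euclidean algorithm:
  238 = 2*95 + 48, so a_0 = 2.
  95 = 1*48 + 47, so a_1 = 1.
  48 = 1*47 + 1, so a_2 = 1.
  47 = 47*1 + 0, so a_3 = 47.
so x = [2; 1, 1, 47].
Convergents (p_i = a_i*p_{i-1} + p_{i-2}, q_i = a_i*q_{i-1} + q_{i-2} with p_{-2}=0, p_{-1}=1, q_{-2}=1, q_{-1}=0), until the denominator exceeds 20:
  i=0: a_0=2, p_0 = 2*1 + 0 = 2, q_0 = 2*0 + 1 = 1.
  i=1: a_1=1, p_1 = 1*2 + 1 = 3, q_1 = 1*1 + 0 = 1.
  i=2: a_2=1, p_2 = 1*3 + 2 = 5, q_2 = 1*1 + 1 = 2.
  i=3: a_3=47, p_3 = 47*5 + 3 = 238, q_3 = 47*2 + 1 = 95.
q_3 = 95 > 20, so the last convergent with denominator <= 20 is p_2/q_2 = 5/2.
The closest fraction with denominator <= 20 is either p_2/q_2 or the intermediate fraction (k*p_2 + p_1)/(k*q_2 + q_1) with the largest k >= 1 whose denominator stays <= 20; these approach x as k grows, and every other convergent or intermediate fraction in range is farther away.
Largest k: floor((20 - q_1)/q_2) = floor((20 - 1)/2) = 9.
That gives (9*5 + 3)/(9*2 + 1) = 48/19.
Compare the errors: |x - 5/2| = |238*2 - 5*95|/(95*2) = 1/190, and |x - 48/19| = |238*19 - 48*95|/(95*19) = 38/1805.
Cross-multiplying, 1*1805 = 1805 < 7220 = 38*190, so 1/190 is smaller: the convergent 5/2 is closer to x than 48/19.

5/2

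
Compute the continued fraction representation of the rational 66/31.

Run the Euclidean algorithm on 66 and 31; the successive quotients are the partial quotients a_0, a_1, ... (each step inverts the fractional part left over by the previous one):
  66 = 2*31 + 4, so a_0 = 2.
  31 = 7*4 + 3, so a_1 = 7.
  4 = 1*3 + 1, so a_2 = 1.
  3 = 3*1 + 0, so a_3 = 3.
The remainder reaches 0 after 4 divisions, so the expansion has 4 partial quotients, read off in order.

[2; 7, 1, 3]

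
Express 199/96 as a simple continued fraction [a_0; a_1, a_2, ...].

[2; 13, 1, 2, 2]

Run the Euclidean algorithm on 199 and 96; the successive quotients are the partial quotients a_0, a_1, ... (each step inverts the fractional part left over by the previous one):
  199 = 2*96 + 7, so a_0 = 2.
  96 = 13*7 + 5, so a_1 = 13.
  7 = 1*5 + 2, so a_2 = 1.
  5 = 2*2 + 1, so a_3 = 2.
  2 = 2*1 + 0, so a_4 = 2.
The remainder reaches 0 after 5 divisions, so the expansion has 5 partial quotients, read off in order.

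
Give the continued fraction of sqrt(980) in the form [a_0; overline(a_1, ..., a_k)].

Write x_i = (sqrt(980) + m_i)/d_i with (m_0, d_0) = (0, 1). a_0 = floor(sqrt(980)) = 31, since 31^2 = 961 <= 980 < 1024 = 32^2.
Iterate m_{i+1} = d_i*a_i - m_i, d_{i+1} = (980 - m_{i+1}^2)/d_i, a_{i+1} = floor((a_0 + m_{i+1})/d_{i+1}):
  m_1 = 1*31 - 0 = 31, d_1 = (980 - 31^2)/1 = 19/1 = 19, a_1 = floor((31 + 31)/19) = 3.
  m_2 = 19*3 - 31 = 26, d_2 = (980 - 26^2)/19 = 304/19 = 16, a_2 = floor((31 + 26)/16) = 3.
  m_3 = 16*3 - 26 = 22, d_3 = (980 - 22^2)/16 = 496/16 = 31, a_3 = floor((31 + 22)/31) = 1.
  m_4 = 31*1 - 22 = 9, d_4 = (980 - 9^2)/31 = 899/31 = 29, a_4 = floor((31 + 9)/29) = 1.
  m_5 = 29*1 - 9 = 20, d_5 = (980 - 20^2)/29 = 580/29 = 20, a_5 = floor((31 + 20)/20) = 2.
  m_6 = 20*2 - 20 = 20, d_6 = (980 - 20^2)/20 = 580/20 = 29, a_6 = floor((31 + 20)/29) = 1.
  m_7 = 29*1 - 20 = 9, d_7 = (980 - 9^2)/29 = 899/29 = 31, a_7 = floor((31 + 9)/31) = 1.
  m_8 = 31*1 - 9 = 22, d_8 = (980 - 22^2)/31 = 496/31 = 16, a_8 = floor((31 + 22)/16) = 3.
  m_9 = 16*3 - 22 = 26, d_9 = (980 - 26^2)/16 = 304/16 = 19, a_9 = floor((31 + 26)/19) = 3.
  m_10 = 19*3 - 26 = 31, d_10 = (980 - 31^2)/19 = 19/19 = 1, a_10 = floor((31 + 31)/1) = 62.
  m_11 = 1*62 - 31 = 31, d_11 = (980 - 31^2)/1 = 19/1 = 19: (m_11, d_11) = (m_1, d_1) = (31, 19), so from here the quotients repeat a_1, ..., a_10; the period length is 10.
Hence the expansion of sqrt(980) is a_0 = 31 followed by the repeating block 3, 3, 1, 1, 2, 1, 1, 3, 3, 62 (period 10).

[31; overline(3, 3, 1, 1, 2, 1, 1, 3, 3, 62)]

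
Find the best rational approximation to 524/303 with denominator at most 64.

Expand x = 524/303 as a continued fraction with the Euclidean algorithm:
  524 = 1*303 + 221, so a_0 = 1.
  303 = 1*221 + 82, so a_1 = 1.
  221 = 2*82 + 57, so a_2 = 2.
  82 = 1*57 + 25, so a_3 = 1.
  57 = 2*25 + 7, so a_4 = 2.
  25 = 3*7 + 4, so a_5 = 3.
  7 = 1*4 + 3, so a_6 = 1.
  4 = 1*3 + 1, so a_7 = 1.
  3 = 3*1 + 0, so a_8 = 3.
so x = [1; 1, 2, 1, 2, 3, 1, 1, 3].
Convergents (p_i = a_i*p_{i-1} + p_{i-2}, q_i = a_i*q_{i-1} + q_{i-2} with p_{-2}=0, p_{-1}=1, q_{-2}=1, q_{-1}=0), until the denominator exceeds 64:
  i=0: a_0=1, p_0 = 1*1 + 0 = 1, q_0 = 1*0 + 1 = 1.
  i=1: a_1=1, p_1 = 1*1 + 1 = 2, q_1 = 1*1 + 0 = 1.
  i=2: a_2=2, p_2 = 2*2 + 1 = 5, q_2 = 2*1 + 1 = 3.
  i=3: a_3=1, p_3 = 1*5 + 2 = 7, q_3 = 1*3 + 1 = 4.
  i=4: a_4=2, p_4 = 2*7 + 5 = 19, q_4 = 2*4 + 3 = 11.
  i=5: a_5=3, p_5 = 3*19 + 7 = 64, q_5 = 3*11 + 4 = 37.
  i=6: a_6=1, p_6 = 1*64 + 19 = 83, q_6 = 1*37 + 11 = 48.
  i=7: a_7=1, p_7 = 1*83 + 64 = 147, q_7 = 1*48 + 37 = 85.
q_7 = 85 > 64, so the last convergent with denominator <= 64 is p_6/q_6 = 83/48.
The closest fraction with denominator <= 64 is either p_6/q_6 or the intermediate fraction (k*p_6 + p_5)/(k*q_6 + q_5) with the largest k >= 1 whose denominator stays <= 64; these approach x as k grows, and every other convergent or intermediate fraction in range is farther away.
Largest k: floor((64 - q_5)/q_6) = floor((64 - 37)/48) = 0.
Since k = 0, no intermediate fraction beyond p_6/q_6 has denominator <= 64, so the convergent 83/48 is the closest (its error is |524*48 - 83*303|/(303*48) = 3/14544).

83/48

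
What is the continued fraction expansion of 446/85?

Run the Euclidean algorithm on 446 and 85; the successive quotients are the partial quotients a_0, a_1, ... (each step inverts the fractional part left over by the previous one):
  446 = 5*85 + 21, so a_0 = 5.
  85 = 4*21 + 1, so a_1 = 4.
  21 = 21*1 + 0, so a_2 = 21.
The remainder reaches 0 after 3 divisions, so the expansion has 3 partial quotients, read off in order.

[5; 4, 21]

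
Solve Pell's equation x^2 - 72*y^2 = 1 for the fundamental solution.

First expand sqrt(72) as a continued fraction. With x_i = (sqrt(72) + m_i)/d_i and (m_0, d_0) = (0, 1): a_0 = floor(sqrt(72)) = 8, since 8^2 = 64 <= 72 < 81 = 9^2.
Iterate m_{i+1} = d_i*a_i - m_i, d_{i+1} = (72 - m_{i+1}^2)/d_i, a_{i+1} = floor((a_0 + m_{i+1})/d_{i+1}):
  m_1 = 1*8 - 0 = 8, d_1 = (72 - 8^2)/1 = 8/1 = 8, a_1 = floor((8 + 8)/8) = 2.
  m_2 = 8*2 - 8 = 8, d_2 = (72 - 8^2)/8 = 8/8 = 1, a_2 = floor((8 + 8)/1) = 16.
  m_3 = 1*16 - 8 = 8, d_3 = (72 - 8^2)/1 = 8/1 = 8: (m_3, d_3) = (m_1, d_1) = (8, 8), so from here the quotients repeat a_1, a_2; the period length is 2.
So sqrt(72) = [8; (2, 16)] with period length k = 2.
k is even, so the fundamental solution of x^2 - 72y^2 = 1 is (p_{k-1}, q_{k-1}) = (p_1, q_1); compute convergents through index 1.
Convergents (p_i = a_i*p_{i-1} + p_{i-2}, q_i = a_i*q_{i-1} + q_{i-2} with p_{-2}=0, p_{-1}=1, q_{-2}=1, q_{-1}=0):
  i=0: a_0=8, p_0 = 8*1 + 0 = 8, q_0 = 8*0 + 1 = 1.
  i=1: a_1=2, p_1 = 2*8 + 1 = 17, q_1 = 2*1 + 0 = 2.
Check: 17^2 - 72*2^2 = 289 - 288 = 1, so (x, y) = (17, 2) solves the equation, and by the theorem it is the least positive solution.

(x, y) = (17, 2)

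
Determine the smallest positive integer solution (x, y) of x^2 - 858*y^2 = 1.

(x, y) = (703, 24)

First expand sqrt(858) as a continued fraction. With x_i = (sqrt(858) + m_i)/d_i and (m_0, d_0) = (0, 1): a_0 = floor(sqrt(858)) = 29, since 29^2 = 841 <= 858 < 900 = 30^2.
Iterate m_{i+1} = d_i*a_i - m_i, d_{i+1} = (858 - m_{i+1}^2)/d_i, a_{i+1} = floor((a_0 + m_{i+1})/d_{i+1}):
  m_1 = 1*29 - 0 = 29, d_1 = (858 - 29^2)/1 = 17/1 = 17, a_1 = floor((29 + 29)/17) = 3.
  m_2 = 17*3 - 29 = 22, d_2 = (858 - 22^2)/17 = 374/17 = 22, a_2 = floor((29 + 22)/22) = 2.
  m_3 = 22*2 - 22 = 22, d_3 = (858 - 22^2)/22 = 374/22 = 17, a_3 = floor((29 + 22)/17) = 3.
  m_4 = 17*3 - 22 = 29, d_4 = (858 - 29^2)/17 = 17/17 = 1, a_4 = floor((29 + 29)/1) = 58.
  m_5 = 1*58 - 29 = 29, d_5 = (858 - 29^2)/1 = 17/1 = 17: (m_5, d_5) = (m_1, d_1) = (29, 17), so from here the quotients repeat a_1, ..., a_4; the period length is 4.
So sqrt(858) = [29; (3, 2, 3, 58)] with period length k = 4.
k is even, so the fundamental solution of x^2 - 858y^2 = 1 is (p_{k-1}, q_{k-1}) = (p_3, q_3); compute convergents through index 3.
Convergents (p_i = a_i*p_{i-1} + p_{i-2}, q_i = a_i*q_{i-1} + q_{i-2} with p_{-2}=0, p_{-1}=1, q_{-2}=1, q_{-1}=0):
  i=0: a_0=29, p_0 = 29*1 + 0 = 29, q_0 = 29*0 + 1 = 1.
  i=1: a_1=3, p_1 = 3*29 + 1 = 88, q_1 = 3*1 + 0 = 3.
  i=2: a_2=2, p_2 = 2*88 + 29 = 205, q_2 = 2*3 + 1 = 7.
  i=3: a_3=3, p_3 = 3*205 + 88 = 703, q_3 = 3*7 + 3 = 24.
Check: 703^2 - 858*24^2 = 494209 - 494208 = 1, so (x, y) = (703, 24) solves the equation, and by the theorem it is the least positive solution.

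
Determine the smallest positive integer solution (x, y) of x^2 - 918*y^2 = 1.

(x, y) = (4120901, 136010)

First expand sqrt(918) as a continued fraction. With x_i = (sqrt(918) + m_i)/d_i and (m_0, d_0) = (0, 1): a_0 = floor(sqrt(918)) = 30, since 30^2 = 900 <= 918 < 961 = 31^2.
Iterate m_{i+1} = d_i*a_i - m_i, d_{i+1} = (918 - m_{i+1}^2)/d_i, a_{i+1} = floor((a_0 + m_{i+1})/d_{i+1}):
  m_1 = 1*30 - 0 = 30, d_1 = (918 - 30^2)/1 = 18/1 = 18, a_1 = floor((30 + 30)/18) = 3.
  m_2 = 18*3 - 30 = 24, d_2 = (918 - 24^2)/18 = 342/18 = 19, a_2 = floor((30 + 24)/19) = 2.
  m_3 = 19*2 - 24 = 14, d_3 = (918 - 14^2)/19 = 722/19 = 38, a_3 = floor((30 + 14)/38) = 1.
  m_4 = 38*1 - 14 = 24, d_4 = (918 - 24^2)/38 = 342/38 = 9, a_4 = floor((30 + 24)/9) = 6.
  m_5 = 9*6 - 24 = 30, d_5 = (918 - 30^2)/9 = 18/9 = 2, a_5 = floor((30 + 30)/2) = 30.
  m_6 = 2*30 - 30 = 30, d_6 = (918 - 30^2)/2 = 18/2 = 9, a_6 = floor((30 + 30)/9) = 6.
  m_7 = 9*6 - 30 = 24, d_7 = (918 - 24^2)/9 = 342/9 = 38, a_7 = floor((30 + 24)/38) = 1.
  m_8 = 38*1 - 24 = 14, d_8 = (918 - 14^2)/38 = 722/38 = 19, a_8 = floor((30 + 14)/19) = 2.
  m_9 = 19*2 - 14 = 24, d_9 = (918 - 24^2)/19 = 342/19 = 18, a_9 = floor((30 + 24)/18) = 3.
  m_10 = 18*3 - 24 = 30, d_10 = (918 - 30^2)/18 = 18/18 = 1, a_10 = floor((30 + 30)/1) = 60.
  m_11 = 1*60 - 30 = 30, d_11 = (918 - 30^2)/1 = 18/1 = 18: (m_11, d_11) = (m_1, d_1) = (30, 18), so from here the quotients repeat a_1, ..., a_10; the period length is 10.
So sqrt(918) = [30; (3, 2, 1, 6, 30, 6, 1, 2, 3, 60)] with period length k = 10.
k is even, so the fundamental solution of x^2 - 918y^2 = 1 is (p_{k-1}, q_{k-1}) = (p_9, q_9); compute convergents through index 9.
Convergents (p_i = a_i*p_{i-1} + p_{i-2}, q_i = a_i*q_{i-1} + q_{i-2} with p_{-2}=0, p_{-1}=1, q_{-2}=1, q_{-1}=0):
  i=0: a_0=30, p_0 = 30*1 + 0 = 30, q_0 = 30*0 + 1 = 1.
  i=1: a_1=3, p_1 = 3*30 + 1 = 91, q_1 = 3*1 + 0 = 3.
  i=2: a_2=2, p_2 = 2*91 + 30 = 212, q_2 = 2*3 + 1 = 7.
  i=3: a_3=1, p_3 = 1*212 + 91 = 303, q_3 = 1*7 + 3 = 10.
  i=4: a_4=6, p_4 = 6*303 + 212 = 2030, q_4 = 6*10 + 7 = 67.
  i=5: a_5=30, p_5 = 30*2030 + 303 = 61203, q_5 = 30*67 + 10 = 2020.
  i=6: a_6=6, p_6 = 6*61203 + 2030 = 369248, q_6 = 6*2020 + 67 = 12187.
  i=7: a_7=1, p_7 = 1*369248 + 61203 = 430451, q_7 = 1*12187 + 2020 = 14207.
  i=8: a_8=2, p_8 = 2*430451 + 369248 = 1230150, q_8 = 2*14207 + 12187 = 40601.
  i=9: a_9=3, p_9 = 3*1230150 + 430451 = 4120901, q_9 = 3*40601 + 14207 = 136010.
Check: 4120901^2 - 918*136010^2 = 16981825051801 - 16981825051800 = 1, so (x, y) = (4120901, 136010) solves the equation, and by the theorem it is the least positive solution.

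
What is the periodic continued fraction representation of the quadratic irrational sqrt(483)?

Write x_i = (sqrt(483) + m_i)/d_i with (m_0, d_0) = (0, 1). a_0 = floor(sqrt(483)) = 21, since 21^2 = 441 <= 483 < 484 = 22^2.
Iterate m_{i+1} = d_i*a_i - m_i, d_{i+1} = (483 - m_{i+1}^2)/d_i, a_{i+1} = floor((a_0 + m_{i+1})/d_{i+1}):
  m_1 = 1*21 - 0 = 21, d_1 = (483 - 21^2)/1 = 42/1 = 42, a_1 = floor((21 + 21)/42) = 1.
  m_2 = 42*1 - 21 = 21, d_2 = (483 - 21^2)/42 = 42/42 = 1, a_2 = floor((21 + 21)/1) = 42.
  m_3 = 1*42 - 21 = 21, d_3 = (483 - 21^2)/1 = 42/1 = 42: (m_3, d_3) = (m_1, d_1) = (21, 42), so from here the quotients repeat a_1, a_2; the period length is 2.
Hence the expansion of sqrt(483) is a_0 = 21 followed by the repeating block 1, 42 (period 2).

[21; (1, 42)]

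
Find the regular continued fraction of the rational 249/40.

Run the Euclidean algorithm on 249 and 40; the successive quotients are the partial quotients a_0, a_1, ... (each step inverts the fractional part left over by the previous one):
  249 = 6*40 + 9, so a_0 = 6.
  40 = 4*9 + 4, so a_1 = 4.
  9 = 2*4 + 1, so a_2 = 2.
  4 = 4*1 + 0, so a_3 = 4.
The remainder reaches 0 after 4 divisions, so the expansion has 4 partial quotients, read off in order.

[6; 4, 2, 4]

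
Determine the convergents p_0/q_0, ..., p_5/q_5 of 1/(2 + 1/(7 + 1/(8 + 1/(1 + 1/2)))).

0/1, 1/2, 7/15, 57/122, 64/137, 185/396

Using the convergent recurrence p_i = a_i*p_{i-1} + p_{i-2}, q_i = a_i*q_{i-1} + q_{i-2} with p_{-2}=0, p_{-1}=1, q_{-2}=1, q_{-1}=0:
  i=0: a_0=0, p_0 = 0*1 + 0 = 0, q_0 = 0*0 + 1 = 1.
  i=1: a_1=2, p_1 = 2*0 + 1 = 1, q_1 = 2*1 + 0 = 2.
  i=2: a_2=7, p_2 = 7*1 + 0 = 7, q_2 = 7*2 + 1 = 15.
  i=3: a_3=8, p_3 = 8*7 + 1 = 57, q_3 = 8*15 + 2 = 122.
  i=4: a_4=1, p_4 = 1*57 + 7 = 64, q_4 = 1*122 + 15 = 137.
  i=5: a_5=2, p_5 = 2*64 + 57 = 185, q_5 = 2*137 + 122 = 396.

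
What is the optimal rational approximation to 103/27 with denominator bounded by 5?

Expand x = 103/27 as a continued fraction with the Euclidean algorithm:
  103 = 3*27 + 22, so a_0 = 3.
  27 = 1*22 + 5, so a_1 = 1.
  22 = 4*5 + 2, so a_2 = 4.
  5 = 2*2 + 1, so a_3 = 2.
  2 = 2*1 + 0, so a_4 = 2.
so x = [3; 1, 4, 2, 2].
Convergents (p_i = a_i*p_{i-1} + p_{i-2}, q_i = a_i*q_{i-1} + q_{i-2} with p_{-2}=0, p_{-1}=1, q_{-2}=1, q_{-1}=0), until the denominator exceeds 5:
  i=0: a_0=3, p_0 = 3*1 + 0 = 3, q_0 = 3*0 + 1 = 1.
  i=1: a_1=1, p_1 = 1*3 + 1 = 4, q_1 = 1*1 + 0 = 1.
  i=2: a_2=4, p_2 = 4*4 + 3 = 19, q_2 = 4*1 + 1 = 5.
  i=3: a_3=2, p_3 = 2*19 + 4 = 42, q_3 = 2*5 + 1 = 11.
q_3 = 11 > 5, so the last convergent with denominator <= 5 is p_2/q_2 = 19/5.
The closest fraction with denominator <= 5 is either p_2/q_2 or the intermediate fraction (k*p_2 + p_1)/(k*q_2 + q_1) with the largest k >= 1 whose denominator stays <= 5; these approach x as k grows, and every other convergent or intermediate fraction in range is farther away.
Largest k: floor((5 - q_1)/q_2) = floor((5 - 1)/5) = 0.
Since k = 0, no intermediate fraction beyond p_2/q_2 has denominator <= 5, so the convergent 19/5 is the closest (its error is |103*5 - 19*27|/(27*5) = 2/135).

19/5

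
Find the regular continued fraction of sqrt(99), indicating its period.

[9; (1, 18)]

Write x_i = (sqrt(99) + m_i)/d_i with (m_0, d_0) = (0, 1). a_0 = floor(sqrt(99)) = 9, since 9^2 = 81 <= 99 < 100 = 10^2.
Iterate m_{i+1} = d_i*a_i - m_i, d_{i+1} = (99 - m_{i+1}^2)/d_i, a_{i+1} = floor((a_0 + m_{i+1})/d_{i+1}):
  m_1 = 1*9 - 0 = 9, d_1 = (99 - 9^2)/1 = 18/1 = 18, a_1 = floor((9 + 9)/18) = 1.
  m_2 = 18*1 - 9 = 9, d_2 = (99 - 9^2)/18 = 18/18 = 1, a_2 = floor((9 + 9)/1) = 18.
  m_3 = 1*18 - 9 = 9, d_3 = (99 - 9^2)/1 = 18/1 = 18: (m_3, d_3) = (m_1, d_1) = (9, 18), so from here the quotients repeat a_1, a_2; the period length is 2.
Hence the expansion of sqrt(99) is a_0 = 9 followed by the repeating block 1, 18 (period 2).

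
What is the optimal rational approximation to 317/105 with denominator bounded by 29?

88/29

Expand x = 317/105 as a continued fraction with the Euclidean algorithm:
  317 = 3*105 + 2, so a_0 = 3.
  105 = 52*2 + 1, so a_1 = 52.
  2 = 2*1 + 0, so a_2 = 2.
so x = [3; 52, 2].
Convergents (p_i = a_i*p_{i-1} + p_{i-2}, q_i = a_i*q_{i-1} + q_{i-2} with p_{-2}=0, p_{-1}=1, q_{-2}=1, q_{-1}=0), until the denominator exceeds 29:
  i=0: a_0=3, p_0 = 3*1 + 0 = 3, q_0 = 3*0 + 1 = 1.
  i=1: a_1=52, p_1 = 52*3 + 1 = 157, q_1 = 52*1 + 0 = 52.
q_1 = 52 > 29, so the last convergent with denominator <= 29 is p_0/q_0 = 3/1.
The closest fraction with denominator <= 29 is either p_0/q_0 or the intermediate fraction (k*p_0 + p_{-1})/(k*q_0 + q_{-1}) with the largest k >= 1 whose denominator stays <= 29; these approach x as k grows, and every other convergent or intermediate fraction in range is farther away.
Largest k: floor((29 - q_{-1})/q_0) = floor((29 - 0)/1) = 29 (using the seeds p_{-1} = 1, q_{-1} = 0).
That gives (29*3 + 1)/(29*1 + 0) = 88/29.
Compare the errors: |x - 3/1| = |317*1 - 3*105|/(105*1) = 2/105, and |x - 88/29| = |317*29 - 88*105|/(105*29) = 47/3045.
Cross-multiplying, 47*105 = 4935 < 6090 = 2*3045, so 47/3045 is smaller: the intermediate fraction 88/29 is closer to x than 3/1.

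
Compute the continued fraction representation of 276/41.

[6; 1, 2, 1, 2, 1, 2]

Run the Euclidean algorithm on 276 and 41; the successive quotients are the partial quotients a_0, a_1, ... (each step inverts the fractional part left over by the previous one):
  276 = 6*41 + 30, so a_0 = 6.
  41 = 1*30 + 11, so a_1 = 1.
  30 = 2*11 + 8, so a_2 = 2.
  11 = 1*8 + 3, so a_3 = 1.
  8 = 2*3 + 2, so a_4 = 2.
  3 = 1*2 + 1, so a_5 = 1.
  2 = 2*1 + 0, so a_6 = 2.
The remainder reaches 0 after 7 divisions, so the expansion has 7 partial quotients, read off in order.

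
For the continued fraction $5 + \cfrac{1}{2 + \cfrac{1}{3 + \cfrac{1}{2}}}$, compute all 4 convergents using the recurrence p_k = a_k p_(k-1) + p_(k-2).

5/1, 11/2, 38/7, 87/16

Using the convergent recurrence p_i = a_i*p_{i-1} + p_{i-2}, q_i = a_i*q_{i-1} + q_{i-2} with p_{-2}=0, p_{-1}=1, q_{-2}=1, q_{-1}=0:
  i=0: a_0=5, p_0 = 5*1 + 0 = 5, q_0 = 5*0 + 1 = 1.
  i=1: a_1=2, p_1 = 2*5 + 1 = 11, q_1 = 2*1 + 0 = 2.
  i=2: a_2=3, p_2 = 3*11 + 5 = 38, q_2 = 3*2 + 1 = 7.
  i=3: a_3=2, p_3 = 2*38 + 11 = 87, q_3 = 2*7 + 2 = 16.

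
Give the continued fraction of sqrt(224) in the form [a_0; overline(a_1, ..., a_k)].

[14; overline(1, 28)]

Write x_i = (sqrt(224) + m_i)/d_i with (m_0, d_0) = (0, 1). a_0 = floor(sqrt(224)) = 14, since 14^2 = 196 <= 224 < 225 = 15^2.
Iterate m_{i+1} = d_i*a_i - m_i, d_{i+1} = (224 - m_{i+1}^2)/d_i, a_{i+1} = floor((a_0 + m_{i+1})/d_{i+1}):
  m_1 = 1*14 - 0 = 14, d_1 = (224 - 14^2)/1 = 28/1 = 28, a_1 = floor((14 + 14)/28) = 1.
  m_2 = 28*1 - 14 = 14, d_2 = (224 - 14^2)/28 = 28/28 = 1, a_2 = floor((14 + 14)/1) = 28.
  m_3 = 1*28 - 14 = 14, d_3 = (224 - 14^2)/1 = 28/1 = 28: (m_3, d_3) = (m_1, d_1) = (14, 28), so from here the quotients repeat a_1, a_2; the period length is 2.
Hence the expansion of sqrt(224) is a_0 = 14 followed by the repeating block 1, 28 (period 2).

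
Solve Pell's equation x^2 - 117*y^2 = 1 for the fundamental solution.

(x, y) = (649, 60)

First expand sqrt(117) as a continued fraction. With x_i = (sqrt(117) + m_i)/d_i and (m_0, d_0) = (0, 1): a_0 = floor(sqrt(117)) = 10, since 10^2 = 100 <= 117 < 121 = 11^2.
Iterate m_{i+1} = d_i*a_i - m_i, d_{i+1} = (117 - m_{i+1}^2)/d_i, a_{i+1} = floor((a_0 + m_{i+1})/d_{i+1}):
  m_1 = 1*10 - 0 = 10, d_1 = (117 - 10^2)/1 = 17/1 = 17, a_1 = floor((10 + 10)/17) = 1.
  m_2 = 17*1 - 10 = 7, d_2 = (117 - 7^2)/17 = 68/17 = 4, a_2 = floor((10 + 7)/4) = 4.
  m_3 = 4*4 - 7 = 9, d_3 = (117 - 9^2)/4 = 36/4 = 9, a_3 = floor((10 + 9)/9) = 2.
  m_4 = 9*2 - 9 = 9, d_4 = (117 - 9^2)/9 = 36/9 = 4, a_4 = floor((10 + 9)/4) = 4.
  m_5 = 4*4 - 9 = 7, d_5 = (117 - 7^2)/4 = 68/4 = 17, a_5 = floor((10 + 7)/17) = 1.
  m_6 = 17*1 - 7 = 10, d_6 = (117 - 10^2)/17 = 17/17 = 1, a_6 = floor((10 + 10)/1) = 20.
  m_7 = 1*20 - 10 = 10, d_7 = (117 - 10^2)/1 = 17/1 = 17: (m_7, d_7) = (m_1, d_1) = (10, 17), so from here the quotients repeat a_1, ..., a_6; the period length is 6.
So sqrt(117) = [10; (1, 4, 2, 4, 1, 20)] with period length k = 6.
k is even, so the fundamental solution of x^2 - 117y^2 = 1 is (p_{k-1}, q_{k-1}) = (p_5, q_5); compute convergents through index 5.
Convergents (p_i = a_i*p_{i-1} + p_{i-2}, q_i = a_i*q_{i-1} + q_{i-2} with p_{-2}=0, p_{-1}=1, q_{-2}=1, q_{-1}=0):
  i=0: a_0=10, p_0 = 10*1 + 0 = 10, q_0 = 10*0 + 1 = 1.
  i=1: a_1=1, p_1 = 1*10 + 1 = 11, q_1 = 1*1 + 0 = 1.
  i=2: a_2=4, p_2 = 4*11 + 10 = 54, q_2 = 4*1 + 1 = 5.
  i=3: a_3=2, p_3 = 2*54 + 11 = 119, q_3 = 2*5 + 1 = 11.
  i=4: a_4=4, p_4 = 4*119 + 54 = 530, q_4 = 4*11 + 5 = 49.
  i=5: a_5=1, p_5 = 1*530 + 119 = 649, q_5 = 1*49 + 11 = 60.
Check: 649^2 - 117*60^2 = 421201 - 421200 = 1, so (x, y) = (649, 60) solves the equation, and by the theorem it is the least positive solution.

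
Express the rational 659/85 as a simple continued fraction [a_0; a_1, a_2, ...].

[7; 1, 3, 21]

Run the Euclidean algorithm on 659 and 85; the successive quotients are the partial quotients a_0, a_1, ... (each step inverts the fractional part left over by the previous one):
  659 = 7*85 + 64, so a_0 = 7.
  85 = 1*64 + 21, so a_1 = 1.
  64 = 3*21 + 1, so a_2 = 3.
  21 = 21*1 + 0, so a_3 = 21.
The remainder reaches 0 after 4 divisions, so the expansion has 4 partial quotients, read off in order.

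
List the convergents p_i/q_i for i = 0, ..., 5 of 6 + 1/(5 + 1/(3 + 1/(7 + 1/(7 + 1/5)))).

6/1, 31/5, 99/16, 724/117, 5167/835, 26559/4292

Using the convergent recurrence p_i = a_i*p_{i-1} + p_{i-2}, q_i = a_i*q_{i-1} + q_{i-2} with p_{-2}=0, p_{-1}=1, q_{-2}=1, q_{-1}=0:
  i=0: a_0=6, p_0 = 6*1 + 0 = 6, q_0 = 6*0 + 1 = 1.
  i=1: a_1=5, p_1 = 5*6 + 1 = 31, q_1 = 5*1 + 0 = 5.
  i=2: a_2=3, p_2 = 3*31 + 6 = 99, q_2 = 3*5 + 1 = 16.
  i=3: a_3=7, p_3 = 7*99 + 31 = 724, q_3 = 7*16 + 5 = 117.
  i=4: a_4=7, p_4 = 7*724 + 99 = 5167, q_4 = 7*117 + 16 = 835.
  i=5: a_5=5, p_5 = 5*5167 + 724 = 26559, q_5 = 5*835 + 117 = 4292.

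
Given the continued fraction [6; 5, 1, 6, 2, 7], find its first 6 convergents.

Using the convergent recurrence p_i = a_i*p_{i-1} + p_{i-2}, q_i = a_i*q_{i-1} + q_{i-2} with p_{-2}=0, p_{-1}=1, q_{-2}=1, q_{-1}=0:
  i=0: a_0=6, p_0 = 6*1 + 0 = 6, q_0 = 6*0 + 1 = 1.
  i=1: a_1=5, p_1 = 5*6 + 1 = 31, q_1 = 5*1 + 0 = 5.
  i=2: a_2=1, p_2 = 1*31 + 6 = 37, q_2 = 1*5 + 1 = 6.
  i=3: a_3=6, p_3 = 6*37 + 31 = 253, q_3 = 6*6 + 5 = 41.
  i=4: a_4=2, p_4 = 2*253 + 37 = 543, q_4 = 2*41 + 6 = 88.
  i=5: a_5=7, p_5 = 7*543 + 253 = 4054, q_5 = 7*88 + 41 = 657.

6/1, 31/5, 37/6, 253/41, 543/88, 4054/657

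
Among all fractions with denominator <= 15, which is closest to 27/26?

16/15

Expand x = 27/26 as a continued fraction with the Euclidean algorithm:
  27 = 1*26 + 1, so a_0 = 1.
  26 = 26*1 + 0, so a_1 = 26.
so x = [1; 26].
Convergents (p_i = a_i*p_{i-1} + p_{i-2}, q_i = a_i*q_{i-1} + q_{i-2} with p_{-2}=0, p_{-1}=1, q_{-2}=1, q_{-1}=0), until the denominator exceeds 15:
  i=0: a_0=1, p_0 = 1*1 + 0 = 1, q_0 = 1*0 + 1 = 1.
  i=1: a_1=26, p_1 = 26*1 + 1 = 27, q_1 = 26*1 + 0 = 26.
q_1 = 26 > 15, so the last convergent with denominator <= 15 is p_0/q_0 = 1/1.
The closest fraction with denominator <= 15 is either p_0/q_0 or the intermediate fraction (k*p_0 + p_{-1})/(k*q_0 + q_{-1}) with the largest k >= 1 whose denominator stays <= 15; these approach x as k grows, and every other convergent or intermediate fraction in range is farther away.
Largest k: floor((15 - q_{-1})/q_0) = floor((15 - 0)/1) = 15 (using the seeds p_{-1} = 1, q_{-1} = 0).
That gives (15*1 + 1)/(15*1 + 0) = 16/15.
Compare the errors: |x - 1/1| = |27*1 - 1*26|/(26*1) = 1/26, and |x - 16/15| = |27*15 - 16*26|/(26*15) = 11/390.
Cross-multiplying, 11*26 = 286 < 390 = 1*390, so 11/390 is smaller: the intermediate fraction 16/15 is closer to x than 1/1.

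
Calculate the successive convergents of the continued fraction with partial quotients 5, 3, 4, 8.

5/1, 16/3, 69/13, 568/107

Using the convergent recurrence p_i = a_i*p_{i-1} + p_{i-2}, q_i = a_i*q_{i-1} + q_{i-2} with p_{-2}=0, p_{-1}=1, q_{-2}=1, q_{-1}=0:
  i=0: a_0=5, p_0 = 5*1 + 0 = 5, q_0 = 5*0 + 1 = 1.
  i=1: a_1=3, p_1 = 3*5 + 1 = 16, q_1 = 3*1 + 0 = 3.
  i=2: a_2=4, p_2 = 4*16 + 5 = 69, q_2 = 4*3 + 1 = 13.
  i=3: a_3=8, p_3 = 8*69 + 16 = 568, q_3 = 8*13 + 3 = 107.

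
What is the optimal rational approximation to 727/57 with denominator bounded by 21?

Expand x = 727/57 as a continued fraction with the Euclidean algorithm:
  727 = 12*57 + 43, so a_0 = 12.
  57 = 1*43 + 14, so a_1 = 1.
  43 = 3*14 + 1, so a_2 = 3.
  14 = 14*1 + 0, so a_3 = 14.
so x = [12; 1, 3, 14].
Convergents (p_i = a_i*p_{i-1} + p_{i-2}, q_i = a_i*q_{i-1} + q_{i-2} with p_{-2}=0, p_{-1}=1, q_{-2}=1, q_{-1}=0), until the denominator exceeds 21:
  i=0: a_0=12, p_0 = 12*1 + 0 = 12, q_0 = 12*0 + 1 = 1.
  i=1: a_1=1, p_1 = 1*12 + 1 = 13, q_1 = 1*1 + 0 = 1.
  i=2: a_2=3, p_2 = 3*13 + 12 = 51, q_2 = 3*1 + 1 = 4.
  i=3: a_3=14, p_3 = 14*51 + 13 = 727, q_3 = 14*4 + 1 = 57.
q_3 = 57 > 21, so the last convergent with denominator <= 21 is p_2/q_2 = 51/4.
The closest fraction with denominator <= 21 is either p_2/q_2 or the intermediate fraction (k*p_2 + p_1)/(k*q_2 + q_1) with the largest k >= 1 whose denominator stays <= 21; these approach x as k grows, and every other convergent or intermediate fraction in range is farther away.
Largest k: floor((21 - q_1)/q_2) = floor((21 - 1)/4) = 5.
That gives (5*51 + 13)/(5*4 + 1) = 268/21.
Compare the errors: |x - 51/4| = |727*4 - 51*57|/(57*4) = 1/228, and |x - 268/21| = |727*21 - 268*57|/(57*21) = 9/1197.
Cross-multiplying, 1*1197 = 1197 < 2052 = 9*228, so 1/228 is smaller: the convergent 51/4 is closer to x than 268/21.

51/4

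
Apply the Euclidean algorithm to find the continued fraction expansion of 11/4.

[2; 1, 3]

Run the Euclidean algorithm on 11 and 4; the successive quotients are the partial quotients a_0, a_1, ... (each step inverts the fractional part left over by the previous one):
  11 = 2*4 + 3, so a_0 = 2.
  4 = 1*3 + 1, so a_1 = 1.
  3 = 3*1 + 0, so a_2 = 3.
The remainder reaches 0 after 3 divisions, so the expansion has 3 partial quotients, read off in order.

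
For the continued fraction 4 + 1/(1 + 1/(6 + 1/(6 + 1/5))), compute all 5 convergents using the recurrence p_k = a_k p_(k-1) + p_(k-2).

Using the convergent recurrence p_i = a_i*p_{i-1} + p_{i-2}, q_i = a_i*q_{i-1} + q_{i-2} with p_{-2}=0, p_{-1}=1, q_{-2}=1, q_{-1}=0:
  i=0: a_0=4, p_0 = 4*1 + 0 = 4, q_0 = 4*0 + 1 = 1.
  i=1: a_1=1, p_1 = 1*4 + 1 = 5, q_1 = 1*1 + 0 = 1.
  i=2: a_2=6, p_2 = 6*5 + 4 = 34, q_2 = 6*1 + 1 = 7.
  i=3: a_3=6, p_3 = 6*34 + 5 = 209, q_3 = 6*7 + 1 = 43.
  i=4: a_4=5, p_4 = 5*209 + 34 = 1079, q_4 = 5*43 + 7 = 222.

4/1, 5/1, 34/7, 209/43, 1079/222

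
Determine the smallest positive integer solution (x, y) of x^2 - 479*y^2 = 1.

(x, y) = (2989440, 136591)

First expand sqrt(479) as a continued fraction. With x_i = (sqrt(479) + m_i)/d_i and (m_0, d_0) = (0, 1): a_0 = floor(sqrt(479)) = 21, since 21^2 = 441 <= 479 < 484 = 22^2.
Iterate m_{i+1} = d_i*a_i - m_i, d_{i+1} = (479 - m_{i+1}^2)/d_i, a_{i+1} = floor((a_0 + m_{i+1})/d_{i+1}):
  m_1 = 1*21 - 0 = 21, d_1 = (479 - 21^2)/1 = 38/1 = 38, a_1 = floor((21 + 21)/38) = 1.
  m_2 = 38*1 - 21 = 17, d_2 = (479 - 17^2)/38 = 190/38 = 5, a_2 = floor((21 + 17)/5) = 7.
  m_3 = 5*7 - 17 = 18, d_3 = (479 - 18^2)/5 = 155/5 = 31, a_3 = floor((21 + 18)/31) = 1.
  m_4 = 31*1 - 18 = 13, d_4 = (479 - 13^2)/31 = 310/31 = 10, a_4 = floor((21 + 13)/10) = 3.
  m_5 = 10*3 - 13 = 17, d_5 = (479 - 17^2)/10 = 190/10 = 19, a_5 = floor((21 + 17)/19) = 2.
  m_6 = 19*2 - 17 = 21, d_6 = (479 - 21^2)/19 = 38/19 = 2, a_6 = floor((21 + 21)/2) = 21.
  m_7 = 2*21 - 21 = 21, d_7 = (479 - 21^2)/2 = 38/2 = 19, a_7 = floor((21 + 21)/19) = 2.
  m_8 = 19*2 - 21 = 17, d_8 = (479 - 17^2)/19 = 190/19 = 10, a_8 = floor((21 + 17)/10) = 3.
  m_9 = 10*3 - 17 = 13, d_9 = (479 - 13^2)/10 = 310/10 = 31, a_9 = floor((21 + 13)/31) = 1.
  m_10 = 31*1 - 13 = 18, d_10 = (479 - 18^2)/31 = 155/31 = 5, a_10 = floor((21 + 18)/5) = 7.
  m_11 = 5*7 - 18 = 17, d_11 = (479 - 17^2)/5 = 190/5 = 38, a_11 = floor((21 + 17)/38) = 1.
  m_12 = 38*1 - 17 = 21, d_12 = (479 - 21^2)/38 = 38/38 = 1, a_12 = floor((21 + 21)/1) = 42.
  m_13 = 1*42 - 21 = 21, d_13 = (479 - 21^2)/1 = 38/1 = 38: (m_13, d_13) = (m_1, d_1) = (21, 38), so from here the quotients repeat a_1, ..., a_12; the period length is 12.
So sqrt(479) = [21; (1, 7, 1, 3, 2, 21, 2, 3, 1, 7, 1, 42)] with period length k = 12.
k is even, so the fundamental solution of x^2 - 479y^2 = 1 is (p_{k-1}, q_{k-1}) = (p_11, q_11); compute convergents through index 11.
Convergents (p_i = a_i*p_{i-1} + p_{i-2}, q_i = a_i*q_{i-1} + q_{i-2} with p_{-2}=0, p_{-1}=1, q_{-2}=1, q_{-1}=0):
  i=0: a_0=21, p_0 = 21*1 + 0 = 21, q_0 = 21*0 + 1 = 1.
  i=1: a_1=1, p_1 = 1*21 + 1 = 22, q_1 = 1*1 + 0 = 1.
  i=2: a_2=7, p_2 = 7*22 + 21 = 175, q_2 = 7*1 + 1 = 8.
  i=3: a_3=1, p_3 = 1*175 + 22 = 197, q_3 = 1*8 + 1 = 9.
  i=4: a_4=3, p_4 = 3*197 + 175 = 766, q_4 = 3*9 + 8 = 35.
  i=5: a_5=2, p_5 = 2*766 + 197 = 1729, q_5 = 2*35 + 9 = 79.
  i=6: a_6=21, p_6 = 21*1729 + 766 = 37075, q_6 = 21*79 + 35 = 1694.
  i=7: a_7=2, p_7 = 2*37075 + 1729 = 75879, q_7 = 2*1694 + 79 = 3467.
  i=8: a_8=3, p_8 = 3*75879 + 37075 = 264712, q_8 = 3*3467 + 1694 = 12095.
  i=9: a_9=1, p_9 = 1*264712 + 75879 = 340591, q_9 = 1*12095 + 3467 = 15562.
  i=10: a_10=7, p_10 = 7*340591 + 264712 = 2648849, q_10 = 7*15562 + 12095 = 121029.
  i=11: a_11=1, p_11 = 1*2648849 + 340591 = 2989440, q_11 = 1*121029 + 15562 = 136591.
Check: 2989440^2 - 479*136591^2 = 8936751513600 - 8936751513599 = 1, so (x, y) = (2989440, 136591) solves the equation, and by the theorem it is the least positive solution.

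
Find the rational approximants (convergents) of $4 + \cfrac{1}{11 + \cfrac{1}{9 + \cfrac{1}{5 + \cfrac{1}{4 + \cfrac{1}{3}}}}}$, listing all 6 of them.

Using the convergent recurrence p_i = a_i*p_{i-1} + p_{i-2}, q_i = a_i*q_{i-1} + q_{i-2} with p_{-2}=0, p_{-1}=1, q_{-2}=1, q_{-1}=0:
  i=0: a_0=4, p_0 = 4*1 + 0 = 4, q_0 = 4*0 + 1 = 1.
  i=1: a_1=11, p_1 = 11*4 + 1 = 45, q_1 = 11*1 + 0 = 11.
  i=2: a_2=9, p_2 = 9*45 + 4 = 409, q_2 = 9*11 + 1 = 100.
  i=3: a_3=5, p_3 = 5*409 + 45 = 2090, q_3 = 5*100 + 11 = 511.
  i=4: a_4=4, p_4 = 4*2090 + 409 = 8769, q_4 = 4*511 + 100 = 2144.
  i=5: a_5=3, p_5 = 3*8769 + 2090 = 28397, q_5 = 3*2144 + 511 = 6943.

4/1, 45/11, 409/100, 2090/511, 8769/2144, 28397/6943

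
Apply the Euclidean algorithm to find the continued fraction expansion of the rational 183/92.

[1; 1, 91]

Run the Euclidean algorithm on 183 and 92; the successive quotients are the partial quotients a_0, a_1, ... (each step inverts the fractional part left over by the previous one):
  183 = 1*92 + 91, so a_0 = 1.
  92 = 1*91 + 1, so a_1 = 1.
  91 = 91*1 + 0, so a_2 = 91.
The remainder reaches 0 after 3 divisions, so the expansion has 3 partial quotients, read off in order.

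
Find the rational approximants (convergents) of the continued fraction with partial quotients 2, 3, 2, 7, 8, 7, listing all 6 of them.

Using the convergent recurrence p_i = a_i*p_{i-1} + p_{i-2}, q_i = a_i*q_{i-1} + q_{i-2} with p_{-2}=0, p_{-1}=1, q_{-2}=1, q_{-1}=0:
  i=0: a_0=2, p_0 = 2*1 + 0 = 2, q_0 = 2*0 + 1 = 1.
  i=1: a_1=3, p_1 = 3*2 + 1 = 7, q_1 = 3*1 + 0 = 3.
  i=2: a_2=2, p_2 = 2*7 + 2 = 16, q_2 = 2*3 + 1 = 7.
  i=3: a_3=7, p_3 = 7*16 + 7 = 119, q_3 = 7*7 + 3 = 52.
  i=4: a_4=8, p_4 = 8*119 + 16 = 968, q_4 = 8*52 + 7 = 423.
  i=5: a_5=7, p_5 = 7*968 + 119 = 6895, q_5 = 7*423 + 52 = 3013.

2/1, 7/3, 16/7, 119/52, 968/423, 6895/3013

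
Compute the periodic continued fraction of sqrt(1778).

Write x_i = (sqrt(1778) + m_i)/d_i with (m_0, d_0) = (0, 1). a_0 = floor(sqrt(1778)) = 42, since 42^2 = 1764 <= 1778 < 1849 = 43^2.
Iterate m_{i+1} = d_i*a_i - m_i, d_{i+1} = (1778 - m_{i+1}^2)/d_i, a_{i+1} = floor((a_0 + m_{i+1})/d_{i+1}):
  m_1 = 1*42 - 0 = 42, d_1 = (1778 - 42^2)/1 = 14/1 = 14, a_1 = floor((42 + 42)/14) = 6.
  m_2 = 14*6 - 42 = 42, d_2 = (1778 - 42^2)/14 = 14/14 = 1, a_2 = floor((42 + 42)/1) = 84.
  m_3 = 1*84 - 42 = 42, d_3 = (1778 - 42^2)/1 = 14/1 = 14: (m_3, d_3) = (m_1, d_1) = (42, 14), so from here the quotients repeat a_1, a_2; the period length is 2.
Hence the expansion of sqrt(1778) is a_0 = 42 followed by the repeating block 6, 84 (period 2).

[42; (6, 84)]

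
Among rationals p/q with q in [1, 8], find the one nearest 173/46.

15/4

Expand x = 173/46 as a continued fraction with the Euclidean algorithm:
  173 = 3*46 + 35, so a_0 = 3.
  46 = 1*35 + 11, so a_1 = 1.
  35 = 3*11 + 2, so a_2 = 3.
  11 = 5*2 + 1, so a_3 = 5.
  2 = 2*1 + 0, so a_4 = 2.
so x = [3; 1, 3, 5, 2].
Convergents (p_i = a_i*p_{i-1} + p_{i-2}, q_i = a_i*q_{i-1} + q_{i-2} with p_{-2}=0, p_{-1}=1, q_{-2}=1, q_{-1}=0), until the denominator exceeds 8:
  i=0: a_0=3, p_0 = 3*1 + 0 = 3, q_0 = 3*0 + 1 = 1.
  i=1: a_1=1, p_1 = 1*3 + 1 = 4, q_1 = 1*1 + 0 = 1.
  i=2: a_2=3, p_2 = 3*4 + 3 = 15, q_2 = 3*1 + 1 = 4.
  i=3: a_3=5, p_3 = 5*15 + 4 = 79, q_3 = 5*4 + 1 = 21.
q_3 = 21 > 8, so the last convergent with denominator <= 8 is p_2/q_2 = 15/4.
The closest fraction with denominator <= 8 is either p_2/q_2 or the intermediate fraction (k*p_2 + p_1)/(k*q_2 + q_1) with the largest k >= 1 whose denominator stays <= 8; these approach x as k grows, and every other convergent or intermediate fraction in range is farther away.
Largest k: floor((8 - q_1)/q_2) = floor((8 - 1)/4) = 1.
That gives (1*15 + 4)/(1*4 + 1) = 19/5.
Compare the errors: |x - 15/4| = |173*4 - 15*46|/(46*4) = 2/184, and |x - 19/5| = |173*5 - 19*46|/(46*5) = 9/230.
Cross-multiplying, 2*230 = 460 < 1656 = 9*184, so 2/184 is smaller: the convergent 15/4 is closer to x than 19/5.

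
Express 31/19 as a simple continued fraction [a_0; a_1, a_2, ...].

[1; 1, 1, 1, 2, 2]

Run the Euclidean algorithm on 31 and 19; the successive quotients are the partial quotients a_0, a_1, ... (each step inverts the fractional part left over by the previous one):
  31 = 1*19 + 12, so a_0 = 1.
  19 = 1*12 + 7, so a_1 = 1.
  12 = 1*7 + 5, so a_2 = 1.
  7 = 1*5 + 2, so a_3 = 1.
  5 = 2*2 + 1, so a_4 = 2.
  2 = 2*1 + 0, so a_5 = 2.
The remainder reaches 0 after 6 divisions, so the expansion has 6 partial quotients, read off in order.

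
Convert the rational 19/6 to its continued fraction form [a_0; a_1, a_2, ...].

[3; 6]

Run the Euclidean algorithm on 19 and 6; the successive quotients are the partial quotients a_0, a_1, ... (each step inverts the fractional part left over by the previous one):
  19 = 3*6 + 1, so a_0 = 3.
  6 = 6*1 + 0, so a_1 = 6.
The remainder reaches 0 after 2 divisions, so the expansion has 2 partial quotients, read off in order.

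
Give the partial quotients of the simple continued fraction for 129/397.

Run the Euclidean algorithm on 129 and 397; the successive quotients are the partial quotients a_0, a_1, ... (each step inverts the fractional part left over by the previous one):
  129 = 0*397 + 129, so a_0 = 0.
  397 = 3*129 + 10, so a_1 = 3.
  129 = 12*10 + 9, so a_2 = 12.
  10 = 1*9 + 1, so a_3 = 1.
  9 = 9*1 + 0, so a_4 = 9.
The remainder reaches 0 after 5 divisions, so the expansion has 5 partial quotients, read off in order.

[0; 3, 12, 1, 9]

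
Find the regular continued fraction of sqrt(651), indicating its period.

Write x_i = (sqrt(651) + m_i)/d_i with (m_0, d_0) = (0, 1). a_0 = floor(sqrt(651)) = 25, since 25^2 = 625 <= 651 < 676 = 26^2.
Iterate m_{i+1} = d_i*a_i - m_i, d_{i+1} = (651 - m_{i+1}^2)/d_i, a_{i+1} = floor((a_0 + m_{i+1})/d_{i+1}):
  m_1 = 1*25 - 0 = 25, d_1 = (651 - 25^2)/1 = 26/1 = 26, a_1 = floor((25 + 25)/26) = 1.
  m_2 = 26*1 - 25 = 1, d_2 = (651 - 1^2)/26 = 650/26 = 25, a_2 = floor((25 + 1)/25) = 1.
  m_3 = 25*1 - 1 = 24, d_3 = (651 - 24^2)/25 = 75/25 = 3, a_3 = floor((25 + 24)/3) = 16.
  m_4 = 3*16 - 24 = 24, d_4 = (651 - 24^2)/3 = 75/3 = 25, a_4 = floor((25 + 24)/25) = 1.
  m_5 = 25*1 - 24 = 1, d_5 = (651 - 1^2)/25 = 650/25 = 26, a_5 = floor((25 + 1)/26) = 1.
  m_6 = 26*1 - 1 = 25, d_6 = (651 - 25^2)/26 = 26/26 = 1, a_6 = floor((25 + 25)/1) = 50.
  m_7 = 1*50 - 25 = 25, d_7 = (651 - 25^2)/1 = 26/1 = 26: (m_7, d_7) = (m_1, d_1) = (25, 26), so from here the quotients repeat a_1, ..., a_6; the period length is 6.
Hence the expansion of sqrt(651) is a_0 = 25 followed by the repeating block 1, 1, 16, 1, 1, 50 (period 6).

[25; (1, 1, 16, 1, 1, 50)]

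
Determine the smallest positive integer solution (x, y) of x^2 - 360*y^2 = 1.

First expand sqrt(360) as a continued fraction. With x_i = (sqrt(360) + m_i)/d_i and (m_0, d_0) = (0, 1): a_0 = floor(sqrt(360)) = 18, since 18^2 = 324 <= 360 < 361 = 19^2.
Iterate m_{i+1} = d_i*a_i - m_i, d_{i+1} = (360 - m_{i+1}^2)/d_i, a_{i+1} = floor((a_0 + m_{i+1})/d_{i+1}):
  m_1 = 1*18 - 0 = 18, d_1 = (360 - 18^2)/1 = 36/1 = 36, a_1 = floor((18 + 18)/36) = 1.
  m_2 = 36*1 - 18 = 18, d_2 = (360 - 18^2)/36 = 36/36 = 1, a_2 = floor((18 + 18)/1) = 36.
  m_3 = 1*36 - 18 = 18, d_3 = (360 - 18^2)/1 = 36/1 = 36: (m_3, d_3) = (m_1, d_1) = (18, 36), so from here the quotients repeat a_1, a_2; the period length is 2.
So sqrt(360) = [18; (1, 36)] with period length k = 2.
k is even, so the fundamental solution of x^2 - 360y^2 = 1 is (p_{k-1}, q_{k-1}) = (p_1, q_1); compute convergents through index 1.
Convergents (p_i = a_i*p_{i-1} + p_{i-2}, q_i = a_i*q_{i-1} + q_{i-2} with p_{-2}=0, p_{-1}=1, q_{-2}=1, q_{-1}=0):
  i=0: a_0=18, p_0 = 18*1 + 0 = 18, q_0 = 18*0 + 1 = 1.
  i=1: a_1=1, p_1 = 1*18 + 1 = 19, q_1 = 1*1 + 0 = 1.
Check: 19^2 - 360*1^2 = 361 - 360 = 1, so (x, y) = (19, 1) solves the equation, and by the theorem it is the least positive solution.

(x, y) = (19, 1)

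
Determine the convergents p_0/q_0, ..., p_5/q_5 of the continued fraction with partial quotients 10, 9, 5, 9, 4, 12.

10/1, 91/9, 465/46, 4276/423, 17569/1738, 215104/21279

Using the convergent recurrence p_i = a_i*p_{i-1} + p_{i-2}, q_i = a_i*q_{i-1} + q_{i-2} with p_{-2}=0, p_{-1}=1, q_{-2}=1, q_{-1}=0:
  i=0: a_0=10, p_0 = 10*1 + 0 = 10, q_0 = 10*0 + 1 = 1.
  i=1: a_1=9, p_1 = 9*10 + 1 = 91, q_1 = 9*1 + 0 = 9.
  i=2: a_2=5, p_2 = 5*91 + 10 = 465, q_2 = 5*9 + 1 = 46.
  i=3: a_3=9, p_3 = 9*465 + 91 = 4276, q_3 = 9*46 + 9 = 423.
  i=4: a_4=4, p_4 = 4*4276 + 465 = 17569, q_4 = 4*423 + 46 = 1738.
  i=5: a_5=12, p_5 = 12*17569 + 4276 = 215104, q_5 = 12*1738 + 423 = 21279.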